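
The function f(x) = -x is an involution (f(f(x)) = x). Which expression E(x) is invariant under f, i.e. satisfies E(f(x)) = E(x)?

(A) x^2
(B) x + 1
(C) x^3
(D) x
A

Replace x by f(x) = -x in each option and simplify. As a quick numerical cross-check, also compare E(5) with E(f(5)) = E(-5).

(A) x^2  ->  (-x)^2, which simplifies back to x^2; check: E(5) = 25, E(-5) = 25.   [invariant]
(B) x + 1  ->  (-x) + 1 = 1 - x; check: E(5) = 6 but E(-5) = -4.   [not invariant]
(C) x^3  ->  (-x)^3 = -x^3; check: E(5) = 125 but E(-5) = -125.   [not invariant]
(D) x  ->  (-x) = -x; check: E(5) = 5 but E(-5) = -5.   [not invariant]

Only (A) is unchanged. E is symmetric under swapping x with f(x) = -x, which is exactly what an involution does.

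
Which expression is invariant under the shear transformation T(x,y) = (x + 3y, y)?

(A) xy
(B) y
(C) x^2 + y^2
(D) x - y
B

Under the shear T(x,y) = (x + 3y, y):
Substitute the transformed coordinates into each option and compare with the original:
(A) xy  ->  (x + 3y)(y) = xy + 3y^2   [differs from xy: not invariant]
(B) y  ->  (y) = y   [equals y: invariant]
(C) x^2 + y^2  ->  (x + 3y)^2 + (y)^2 = x^2 + 6xy + 10y^2   [differs from x^2 + y^2: not invariant]
(D) x - y  ->  (x + 3y) - (y) = x + 2y   [differs from x - y: not invariant]

Only option (B), y, is unchanged by the transformation.
A horizontal shear moves points parallel to the x-axis, so the y-coordinate (and any function of y alone) is unchanged.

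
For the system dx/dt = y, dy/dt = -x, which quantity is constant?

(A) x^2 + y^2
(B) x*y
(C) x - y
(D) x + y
A

A first integral I satisfies dI/dt = 0 along every solution. Differentiate each option and use the equation of motion:
(A) d/dt[x^2 + y^2] = 2x*dx/dt + 2y*dy/dt = 2x*y + 2y*(-x) = 0
(B) d/dt[x*y] = (dx/dt)y + x(dy/dt) = y^2 - x^2, not identically 0
(C) d/dt[x - y] = y - (-x) = x + y, not identically 0
(D) d/dt[x + y] = y + (-x) = y - x, not identically 0

Only (A) has zero time-derivative. So x^2 + y^2 (the squared radius; trajectories are circles) is the conserved quantity.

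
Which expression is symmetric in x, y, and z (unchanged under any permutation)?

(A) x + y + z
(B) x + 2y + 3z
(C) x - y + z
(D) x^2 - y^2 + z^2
A

A symmetric expression is unchanged when the variables are permuted; here the transformation to test is the swap (x, y) -> (y, x).
A symmetric expression must survive every permutation; the single swap x <-> y already eliminates the distractors, and the keyed expression is also unchanged by x <-> z and y <-> z (each variable enters it in exactly the same way).
Substitute the transformed coordinates into each option and compare with the original:
(A) x + y + z  ->  (y) + (x) + z = x + y + z   [equals x + y + z: invariant]
(B) x + 2y + 3z  ->  (y) + 2(x) + 3z = 2x + y + 3z   [differs from x + 2y + 3z: not invariant]
(C) x - y + z  ->  (y) - (x) + z = -x + y + z   [differs from x - y + z: not invariant]
(D) x^2 - y^2 + z^2  ->  (y)^2 - (x)^2 + z^2 = -x^2 + y^2 + z^2   [differs from x^2 - y^2 + z^2: not invariant]

Only option (A), x + y + z, is unchanged by the transformation.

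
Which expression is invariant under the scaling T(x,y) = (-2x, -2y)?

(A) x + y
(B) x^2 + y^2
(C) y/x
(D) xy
C

Under the uniform scaling T(x,y) = (-2x, -2y):
Substitute the transformed coordinates into each option and compare with the original:
(A) x + y  ->  (-2x) + (-2y) = -2x - 2y   [differs from x + y: not invariant]
(B) x^2 + y^2  ->  (-2x)^2 + (-2y)^2 = 4x^2 + 4y^2   [differs from x^2 + y^2: not invariant]
(C) y/x  ->  (-2y)/(-2x) = y/x   [equals y/x: invariant]
(D) xy  ->  (-2x)(-2y) = 4xy   [differs from xy: not invariant]

Only option (C), y/x, is unchanged by the transformation.
The common factor -2 cancels in a ratio of coordinates, while sums, products and sums of squares pick up factors of -2 or 4.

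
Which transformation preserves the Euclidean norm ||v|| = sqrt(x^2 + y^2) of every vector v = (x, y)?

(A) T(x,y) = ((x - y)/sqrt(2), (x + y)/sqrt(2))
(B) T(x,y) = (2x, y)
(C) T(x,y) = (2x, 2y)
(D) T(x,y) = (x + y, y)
A

A transformation preserves a norm if ||T(v)|| = ||v|| for every v; a single vector where the norm changes rules an option out.

(A) T(x,y) = ((x - y)/sqrt(2), (x + y)/sqrt(2)): preserves the norm -- it is an orthogonal map (a rotation/reflection), and (sqrt(2)(x - y)/2)^2 + (sqrt(2)(x + y)/2)^2 simplifies to x^2 + y^2.
(B) T(x,y) = (2x, y): v = (1, 0) has norm sqrt((1)^2 + (0)^2) = 1, but T(v) = (2, 0) has norm 2 -- not preserved.
(C) T(x,y) = (2x, 2y): v = (1, 0) has norm sqrt((1)^2 + (0)^2) = 1, but T(v) = (2, 0) has norm 2 -- not preserved.
(D) T(x,y) = (x + y, y): v = (0, 1) has norm sqrt((0)^2 + (1)^2) = 1, but T(v) = (1, 1) has norm sqrt(2) -- not preserved.

Therefore the answer is (A).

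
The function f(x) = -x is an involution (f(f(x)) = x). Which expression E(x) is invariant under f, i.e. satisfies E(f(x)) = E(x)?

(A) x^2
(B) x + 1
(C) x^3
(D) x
A

Replace x by f(x) = -x in each option and simplify. As a quick numerical cross-check, also compare E(4) with E(f(4)) = E(-4).

(A) x^2  ->  (-x)^2, which simplifies back to x^2; check: E(4) = 16, E(-4) = 16.   [invariant]
(B) x + 1  ->  (-x) + 1 = 1 - x; check: E(4) = 5 but E(-4) = -3.   [not invariant]
(C) x^3  ->  (-x)^3 = -x^3; check: E(4) = 64 but E(-4) = -64.   [not invariant]
(D) x  ->  (-x) = -x; check: E(4) = 4 but E(-4) = -4.   [not invariant]

Only (A) is unchanged. E is symmetric under swapping x with f(x) = -x, which is exactly what an involution does.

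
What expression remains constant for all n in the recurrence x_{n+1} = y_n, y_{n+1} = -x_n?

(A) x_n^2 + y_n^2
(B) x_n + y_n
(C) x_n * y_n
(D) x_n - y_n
A

For the recurrence x_{n+1} = y_n, y_{n+1} = -x_n:

x_{n+1}^2 + y_{n+1}^2 = y_n^2 + (-x_n)^2 = x_n^2 + y_n^2
The sum of squares is conserved (like energy in a harmonic oscillator).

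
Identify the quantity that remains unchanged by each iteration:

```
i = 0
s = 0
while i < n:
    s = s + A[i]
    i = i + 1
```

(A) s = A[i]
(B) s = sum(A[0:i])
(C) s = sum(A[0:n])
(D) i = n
B

A loop invariant must hold before the first iteration and be re-established by every execution of the body.

(B) s = sum(A[0:i]): Initially i = 0 and s = 0 = sum of the empty slice A[0:0]. If s = sum(A[0:i]) holds at the top of an iteration, the body sets s to sum(A[0:i]) + A[i] = sum(A[0:i+1]) and then i to i+1, so s = sum(A[0:i]) holds again. At exit i = n, giving s = sum(A[0:n]).

The other options fail:
(A) s = A[i]: after the first iteration s = A[0] but i = 1, so s = A[i] compares s with the wrong element (and fails in general).
(C) s = sum(A[0:n]): false before the loop (s = 0, not the full sum) -- it only becomes true at exit.
(D) i = n: false initially (i = 0); it is the exit condition, not an invariant.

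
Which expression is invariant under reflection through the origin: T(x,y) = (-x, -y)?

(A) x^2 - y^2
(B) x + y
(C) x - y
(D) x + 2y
A

The map is reflection through the origin: T(x,y) = (-x, -y).
Substitute the transformed coordinates into each option and compare with the original:
(A) x^2 - y^2  ->  (-x)^2 - (-y)^2 = x^2 - y^2   [equals x^2 - y^2: invariant]
(B) x + y  ->  (-x) + (-y) = -x - y   [differs from x + y: not invariant]
(C) x - y  ->  (-x) - (-y) = -x + y   [differs from x - y: not invariant]
(D) x + 2y  ->  (-x) + 2(-y) = -x - 2y   [differs from x + 2y: not invariant]

Only option (A), x^2 - y^2, is unchanged by the transformation.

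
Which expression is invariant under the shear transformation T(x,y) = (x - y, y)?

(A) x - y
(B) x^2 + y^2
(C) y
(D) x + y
C

Under the shear T(x,y) = (x - y, y):
Substitute the transformed coordinates into each option and compare with the original:
(A) x - y  ->  (x - y) - (y) = x - 2y   [differs from x - y: not invariant]
(B) x^2 + y^2  ->  (x - y)^2 + (y)^2 = x^2 - 2xy + 2y^2   [differs from x^2 + y^2: not invariant]
(C) y  ->  (y) = y   [equals y: invariant]
(D) x + y  ->  (x - y) + (y) = x   [differs from x + y: not invariant]

Only option (C), y, is unchanged by the transformation.
A horizontal shear moves points parallel to the x-axis, so the y-coordinate (and any function of y alone) is unchanged.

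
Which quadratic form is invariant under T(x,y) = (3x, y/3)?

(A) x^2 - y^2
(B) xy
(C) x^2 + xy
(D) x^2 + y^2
B

T multiplies x by 3 and divides y by 3.
Substitute the transformed coordinates into each option and compare with the original:
(A) x^2 - y^2  ->  (3x)^2 - (y/3)^2 = 9x^2 - y^2/9   [differs from x^2 - y^2: not invariant]
(B) xy  ->  (3x)(y/3) = xy   [equals xy: invariant]
(C) x^2 + xy  ->  (3x)^2 + (3x)(y/3) = 9x^2 + xy   [differs from x^2 + xy: not invariant]
(D) x^2 + y^2  ->  (3x)^2 + (y/3)^2 = 9x^2 + y^2/9   [differs from x^2 + y^2: not invariant]

Only option (B), xy, is unchanged by the transformation.
The factors 3 and 1/3 cancel only in the pure product xy.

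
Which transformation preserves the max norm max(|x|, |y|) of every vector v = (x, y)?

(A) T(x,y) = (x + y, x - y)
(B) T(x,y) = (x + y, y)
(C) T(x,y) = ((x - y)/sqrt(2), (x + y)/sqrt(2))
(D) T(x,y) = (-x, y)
D

A transformation preserves a norm if ||T(v)|| = ||v|| for every v; a single vector where the norm changes rules an option out.

(A) T(x,y) = (x + y, x - y): v = (1, 1) has norm max(|1|, |1|) = 1, but T(v) = (2, 0) has norm 2 -- not preserved.
(B) T(x,y) = (x + y, y): v = (1, 1) has norm max(|1|, |1|) = 1, but T(v) = (2, 1) has norm 2 -- not preserved.
(C) T(x,y) = ((x - y)/sqrt(2), (x + y)/sqrt(2)): v = (1, 0) has norm max(|1|, |0|) = 1, but T(v) = (sqrt(2)/2, sqrt(2)/2) has norm sqrt(2)/2 -- not preserved.
(D) T(x,y) = (-x, y): preserves the norm -- it only permutes the coordinates and/or flips signs, which leaves max(|x|, |y|) unchanged.

Therefore the answer is (D).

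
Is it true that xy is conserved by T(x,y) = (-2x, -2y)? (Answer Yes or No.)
No

Substitute T(x,y) = (-2x, -2y) into the expression and compare with the original.

Original: xy
After applying T: (-2x)(-2y) = 4xy

This differs from the original xy (difference: 3xy), so the expression is NOT invariant.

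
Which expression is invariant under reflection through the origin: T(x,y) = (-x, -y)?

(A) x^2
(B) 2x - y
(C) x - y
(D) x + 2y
A

The map is reflection through the origin: T(x,y) = (-x, -y).
Substitute the transformed coordinates into each option and compare with the original:
(A) x^2  ->  (-x)^2 = x^2   [equals x^2: invariant]
(B) 2x - y  ->  2(-x) - (-y) = -2x + y   [differs from 2x - y: not invariant]
(C) x - y  ->  (-x) - (-y) = -x + y   [differs from x - y: not invariant]
(D) x + 2y  ->  (-x) + 2(-y) = -x - 2y   [differs from x + 2y: not invariant]

Only option (A), x^2, is unchanged by the transformation.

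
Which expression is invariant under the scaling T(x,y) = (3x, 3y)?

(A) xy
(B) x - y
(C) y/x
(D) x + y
C

Under the uniform scaling T(x,y) = (3x, 3y):
Substitute the transformed coordinates into each option and compare with the original:
(A) xy  ->  (3x)(3y) = 9xy   [differs from xy: not invariant]
(B) x - y  ->  (3x) - (3y) = 3x - 3y   [differs from x - y: not invariant]
(C) y/x  ->  (3y)/(3x) = y/x   [equals y/x: invariant]
(D) x + y  ->  (3x) + (3y) = 3x + 3y   [differs from x + y: not invariant]

Only option (C), y/x, is unchanged by the transformation.
The common factor 3 cancels in a ratio of coordinates, while sums, products and sums of squares pick up factors of 3 or 9.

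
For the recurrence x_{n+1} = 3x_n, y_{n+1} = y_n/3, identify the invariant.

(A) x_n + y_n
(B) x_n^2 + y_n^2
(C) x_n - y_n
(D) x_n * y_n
D

For the recurrence x_{n+1} = 3x_n, y_{n+1} = y_n/3:

x_{n+1} * y_{n+1} = (3x_n) * (y_n/3) = x_n * y_n
The product is conserved.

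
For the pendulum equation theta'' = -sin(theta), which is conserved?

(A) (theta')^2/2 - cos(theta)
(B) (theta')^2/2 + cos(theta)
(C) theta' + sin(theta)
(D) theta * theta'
A

A first integral I satisfies dI/dt = 0 along every solution. Differentiate each option and use the equation of motion:
(A) d/dt[(theta')^2/2 - cos(theta)] = theta' theta'' + sin(theta) theta' = theta'(-sin(theta)) + theta' sin(theta) = 0
(B) d/dt[(theta')^2/2 + cos(theta)] = theta' theta'' - sin(theta) theta' = -2 theta' sin(theta), not identically 0
(C) d/dt[theta' + sin(theta)] = theta'' + cos(theta) theta' = -sin(theta) + theta' cos(theta), not identically 0
(D) d/dt[theta * theta'] = (theta')^2 + theta theta'' = (theta')^2 - theta sin(theta), not identically 0

Only (A) has zero time-derivative. This is the total energy: kinetic (theta')^2/2 plus potential -cos(theta).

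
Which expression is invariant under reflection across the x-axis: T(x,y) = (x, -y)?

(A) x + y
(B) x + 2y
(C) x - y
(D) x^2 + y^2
D

The map is reflection across the x-axis: T(x,y) = (x, -y).
Substitute the transformed coordinates into each option and compare with the original:
(A) x + y  ->  (x) + (-y) = x - y   [differs from x + y: not invariant]
(B) x + 2y  ->  (x) + 2(-y) = x - 2y   [differs from x + 2y: not invariant]
(C) x - y  ->  (x) - (-y) = x + y   [differs from x - y: not invariant]
(D) x^2 + y^2  ->  (x)^2 + (-y)^2 = x^2 + y^2   [equals x^2 + y^2: invariant]

Only option (D), x^2 + y^2, is unchanged by the transformation.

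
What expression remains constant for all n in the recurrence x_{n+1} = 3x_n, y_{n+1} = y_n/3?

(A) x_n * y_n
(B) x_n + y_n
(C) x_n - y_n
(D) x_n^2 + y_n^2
A

For the recurrence x_{n+1} = 3x_n, y_{n+1} = y_n/3:

x_{n+1} * y_{n+1} = (3x_n) * (y_n/3) = x_n * y_n
The product is conserved.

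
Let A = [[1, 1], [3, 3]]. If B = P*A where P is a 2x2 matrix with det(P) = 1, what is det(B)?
0

By the multiplicative property of determinants, det(B) = det(P*A) = det(P) * det(A) = det(A),
so the determinant is invariant under multiplication by any determinant-1 matrix; we just need det(A).

det(A) = (1)(3) - (1)(3) = 3 - 3 = 0

Therefore det(B) = 1 * 0 = 0.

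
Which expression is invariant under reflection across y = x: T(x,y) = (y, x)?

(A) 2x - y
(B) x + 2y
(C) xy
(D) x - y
C

The map is reflection across y = x: T(x,y) = (y, x).
Substitute the transformed coordinates into each option and compare with the original:
(A) 2x - y  ->  2(y) - (x) = -x + 2y   [differs from 2x - y: not invariant]
(B) x + 2y  ->  (y) + 2(x) = 2x + y   [differs from x + 2y: not invariant]
(C) xy  ->  (y)(x) = xy   [equals xy: invariant]
(D) x - y  ->  (y) - (x) = -x + y   [differs from x - y: not invariant]

Only option (C), xy, is unchanged by the transformation.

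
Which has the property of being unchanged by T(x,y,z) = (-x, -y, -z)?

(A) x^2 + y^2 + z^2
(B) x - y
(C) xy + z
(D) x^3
A

Apply T(x,y,z) = (-x, -y, -z) to each option, i.e. replace (x, y, z) by the transformed coordinates.
Substitute the transformed coordinates into each option and compare with the original:
(A) x^2 + y^2 + z^2  ->  (-x)^2 + (-y)^2 + (-z)^2 = x^2 + y^2 + z^2   [equals x^2 + y^2 + z^2: invariant]
(B) x - y  ->  (-x) - (-y) = -x + y   [differs from x - y: not invariant]
(C) xy + z  ->  (-x)(-y) + (-z) = xy - z   [differs from xy + z: not invariant]
(D) x^3  ->  (-x)^3 = -x^3   [differs from x^3: not invariant]

Only option (A), x^2 + y^2 + z^2, is unchanged by the transformation.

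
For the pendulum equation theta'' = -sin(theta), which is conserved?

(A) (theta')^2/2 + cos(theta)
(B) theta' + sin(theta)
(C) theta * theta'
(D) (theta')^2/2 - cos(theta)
D

A first integral I satisfies dI/dt = 0 along every solution. Differentiate each option and use the equation of motion:
(A) d/dt[(theta')^2/2 + cos(theta)] = theta' theta'' - sin(theta) theta' = -2 theta' sin(theta), not identically 0
(B) d/dt[theta' + sin(theta)] = theta'' + cos(theta) theta' = -sin(theta) + theta' cos(theta), not identically 0
(C) d/dt[theta * theta'] = (theta')^2 + theta theta'' = (theta')^2 - theta sin(theta), not identically 0
(D) d/dt[(theta')^2/2 - cos(theta)] = theta' theta'' + sin(theta) theta' = theta'(-sin(theta)) + theta' sin(theta) = 0

Only (D) has zero time-derivative. This is the total energy: kinetic (theta')^2/2 plus potential -cos(theta).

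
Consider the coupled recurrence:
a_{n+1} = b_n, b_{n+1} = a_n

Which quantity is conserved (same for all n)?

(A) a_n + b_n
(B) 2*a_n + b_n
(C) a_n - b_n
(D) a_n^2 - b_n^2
A

Replace a_n by a_{n+1} = b_n and b_n by b_{n+1} = a_n in each option and simplify:
(A) a_n + b_n  ->  (b_n) + (a_n) = a_n + b_n   [conserved]
(B) 2*a_n + b_n  ->  2*(b_n) + (a_n) = a_n + 2*b_n   [not conserved]
(C) a_n - b_n  ->  (b_n) - (a_n) = -a_n + b_n   [not conserved]
(D) a_n^2 - b_n^2  ->  (b_n)^2 - (a_n)^2 = -a_n^2 + b_n^2   [not conserved]

Only (A) a_n + b_n returns to itself after one step, so it is the conserved quantity.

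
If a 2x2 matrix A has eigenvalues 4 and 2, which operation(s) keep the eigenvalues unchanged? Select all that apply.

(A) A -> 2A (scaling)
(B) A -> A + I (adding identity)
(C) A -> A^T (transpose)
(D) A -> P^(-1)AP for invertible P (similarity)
C and D

Eigenvalues are preserved by:
1. Similarity transformations: A -> P^(-1)AP (same characteristic polynomial)
2. Transpose: A^T has the same eigenvalues as A

Eigenvalues are NOT preserved by:
- Adding identity: eigenvalues become 4+1, 2+1
- Scaling: eigenvalues become 8, 4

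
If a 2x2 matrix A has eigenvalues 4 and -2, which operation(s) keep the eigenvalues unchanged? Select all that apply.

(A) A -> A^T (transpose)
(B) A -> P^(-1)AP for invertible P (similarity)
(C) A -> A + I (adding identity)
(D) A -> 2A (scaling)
A and B

Eigenvalues are preserved by:
1. Similarity transformations: A -> P^(-1)AP (same characteristic polynomial)
2. Transpose: A^T has the same eigenvalues as A

Eigenvalues are NOT preserved by:
- Adding identity: eigenvalues become 4+1, -2+1
- Scaling: eigenvalues become 8, -4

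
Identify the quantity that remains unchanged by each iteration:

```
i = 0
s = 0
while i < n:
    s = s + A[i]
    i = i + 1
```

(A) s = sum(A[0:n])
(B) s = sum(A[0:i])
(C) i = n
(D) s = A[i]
B

A loop invariant must hold before the first iteration and be re-established by every execution of the body.

(B) s = sum(A[0:i]): Initially i = 0 and s = 0 = sum of the empty slice A[0:0]. If s = sum(A[0:i]) holds at the top of an iteration, the body sets s to sum(A[0:i]) + A[i] = sum(A[0:i+1]) and then i to i+1, so s = sum(A[0:i]) holds again. At exit i = n, giving s = sum(A[0:n]).

The other options fail:
(A) s = sum(A[0:n]): false before the loop (s = 0, not the full sum) -- it only becomes true at exit.
(C) i = n: false initially (i = 0); it is the exit condition, not an invariant.
(D) s = A[i]: after the first iteration s = A[0] but i = 1, so s = A[i] compares s with the wrong element (and fails in general).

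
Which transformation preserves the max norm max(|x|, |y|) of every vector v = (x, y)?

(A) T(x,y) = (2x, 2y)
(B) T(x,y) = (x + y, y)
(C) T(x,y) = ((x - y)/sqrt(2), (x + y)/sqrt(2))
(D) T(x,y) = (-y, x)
D

A transformation preserves a norm if ||T(v)|| = ||v|| for every v; a single vector where the norm changes rules an option out.

(A) T(x,y) = (2x, 2y): v = (1, 0) has norm max(|1|, |0|) = 1, but T(v) = (2, 0) has norm 2 -- not preserved.
(B) T(x,y) = (x + y, y): v = (1, 1) has norm max(|1|, |1|) = 1, but T(v) = (2, 1) has norm 2 -- not preserved.
(C) T(x,y) = ((x - y)/sqrt(2), (x + y)/sqrt(2)): v = (1, 0) has norm max(|1|, |0|) = 1, but T(v) = (sqrt(2)/2, sqrt(2)/2) has norm sqrt(2)/2 -- not preserved.
(D) T(x,y) = (-y, x): preserves the norm -- it only permutes the coordinates and/or flips signs, which leaves max(|x|, |y|) unchanged.

Therefore the answer is (D).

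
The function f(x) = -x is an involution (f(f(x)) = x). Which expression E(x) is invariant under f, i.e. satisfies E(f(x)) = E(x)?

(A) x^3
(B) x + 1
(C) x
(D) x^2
D

Replace x by f(x) = -x in each option and simplify. As a quick numerical cross-check, also compare E(4) with E(f(4)) = E(-4).

(A) x^3  ->  (-x)^3 = -x^3; check: E(4) = 64 but E(-4) = -64.   [not invariant]
(B) x + 1  ->  (-x) + 1 = 1 - x; check: E(4) = 5 but E(-4) = -3.   [not invariant]
(C) x  ->  (-x) = -x; check: E(4) = 4 but E(-4) = -4.   [not invariant]
(D) x^2  ->  (-x)^2, which simplifies back to x^2; check: E(4) = 16, E(-4) = 16.   [invariant]

Only (D) is unchanged. E is symmetric under swapping x with f(x) = -x, which is exactly what an involution does.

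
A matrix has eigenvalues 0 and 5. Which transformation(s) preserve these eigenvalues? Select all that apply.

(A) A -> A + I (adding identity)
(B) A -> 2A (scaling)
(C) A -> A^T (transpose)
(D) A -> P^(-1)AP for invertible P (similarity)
C and D

Eigenvalues are preserved by:
1. Similarity transformations: A -> P^(-1)AP (same characteristic polynomial)
2. Transpose: A^T has the same eigenvalues as A

Eigenvalues are NOT preserved by:
- Adding identity: eigenvalues become 0+1, 5+1
- Scaling: eigenvalues become 0, 10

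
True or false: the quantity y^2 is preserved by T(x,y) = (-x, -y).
True

Substitute T(x,y) = (-x, -y) into the expression and compare with the original.

Original: y^2
After applying T: (-y)^2 = y^2

This is identical to the original y^2, so the expression is invariant.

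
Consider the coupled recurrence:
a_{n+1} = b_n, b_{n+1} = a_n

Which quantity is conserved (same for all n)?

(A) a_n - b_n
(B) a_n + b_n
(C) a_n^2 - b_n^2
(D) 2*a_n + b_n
B

Replace a_n by a_{n+1} = b_n and b_n by b_{n+1} = a_n in each option and simplify:
(A) a_n - b_n  ->  (b_n) - (a_n) = -a_n + b_n   [not conserved]
(B) a_n + b_n  ->  (b_n) + (a_n) = a_n + b_n   [conserved]
(C) a_n^2 - b_n^2  ->  (b_n)^2 - (a_n)^2 = -a_n^2 + b_n^2   [not conserved]
(D) 2*a_n + b_n  ->  2*(b_n) + (a_n) = a_n + 2*b_n   [not conserved]

Only (B) a_n + b_n returns to itself after one step, so it is the conserved quantity.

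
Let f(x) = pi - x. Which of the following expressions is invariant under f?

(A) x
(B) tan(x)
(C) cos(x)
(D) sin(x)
D

For f(x) = pi - x:
sin(pi - x) = sin(x), so sine is invariant under this transformation.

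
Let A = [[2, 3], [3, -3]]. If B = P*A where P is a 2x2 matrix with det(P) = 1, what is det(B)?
-15

By the multiplicative property of determinants, det(B) = det(P*A) = det(P) * det(A) = det(A),
so the determinant is invariant under multiplication by any determinant-1 matrix; we just need det(A).

det(A) = (2)(-3) - (3)(3) = -6 - 9 = -15

Therefore det(B) = 1 * (-15) = -15.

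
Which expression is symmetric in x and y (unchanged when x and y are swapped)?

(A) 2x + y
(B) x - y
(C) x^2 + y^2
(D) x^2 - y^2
C

A symmetric expression is unchanged when the variables are permuted; here the transformation to test is the swap (x, y) -> (y, x).
Substitute the transformed coordinates into each option and compare with the original:
(A) 2x + y  ->  2(y) + (x) = x + 2y   [differs from 2x + y: not invariant]
(B) x - y  ->  (y) - (x) = -x + y   [differs from x - y: not invariant]
(C) x^2 + y^2  ->  (y)^2 + (x)^2 = x^2 + y^2   [equals x^2 + y^2: invariant]
(D) x^2 - y^2  ->  (y)^2 - (x)^2 = -x^2 + y^2   [differs from x^2 - y^2: not invariant]

Only option (C), x^2 + y^2, is unchanged by the transformation.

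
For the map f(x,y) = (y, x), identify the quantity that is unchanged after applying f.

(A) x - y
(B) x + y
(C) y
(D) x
B

For f(x,y) = (y, x):
After applying f: x' = y, y' = x. So x' + y' = y + x = x + y.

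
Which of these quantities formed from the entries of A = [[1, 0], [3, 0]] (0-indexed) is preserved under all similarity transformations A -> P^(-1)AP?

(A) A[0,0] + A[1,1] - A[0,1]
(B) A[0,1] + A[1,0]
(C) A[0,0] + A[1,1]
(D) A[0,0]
C

A[0,0] + A[1,1] is the trace of A. By the cyclic property of the trace, tr(P^(-1)AP) = tr(APP^(-1)) = tr(A), so it is the same for every matrix similar to A.

The other combinations are not similarity invariants. For example, take P = [[1, -1], [0, 1]] (det P = 1), so P^(-1) = [[1, 1], [0, 1]] and
B = P^(-1)AP = [[4, -4], [3, -3]].
Evaluating each option on A and on B:
(A) A[0,0] + A[1,1] - A[0,1]: 1 for A, 5 for B -> changes
(B) A[0,1] + A[1,0]: 3 for A, -1 for B -> changes
(C) A[0,0] + A[1,1]: 1 for A, 1 for B -> unchanged
(D) A[0,0]: 1 for A, 4 for B -> changes

Only (C) A[0,0] + A[1,1] = 1 survives (and it does so for every P, not just this one), so it is the invariant.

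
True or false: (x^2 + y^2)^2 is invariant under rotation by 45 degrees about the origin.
True

Applying rotation by 45 degrees: x' = x*cos(45 degrees) - y*sin(45 degrees) = sqrt(2)x/2 - sqrt(2)y/2, y' = x*sin(45 degrees) + y*cos(45 degrees) = sqrt(2)x/2 + sqrt(2)y/2

Substituting into (x^2 + y^2)^2:
((sqrt(2)x/2 - sqrt(2)y/2)^2 + (sqrt(2)x/2 + sqrt(2)y/2)^2)^2
= x^4 + 2x^2y^2 + y^4 = (x^2 + y^2)^2

This equals the original expression (x^2 + y^2)^2, so it IS invariant.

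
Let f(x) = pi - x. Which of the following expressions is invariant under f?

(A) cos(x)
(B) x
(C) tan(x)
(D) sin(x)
D

For f(x) = pi - x:
sin(pi - x) = sin(x), so sine is invariant under this transformation.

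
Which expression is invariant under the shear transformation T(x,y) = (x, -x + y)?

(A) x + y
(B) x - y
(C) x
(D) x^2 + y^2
C

Under the shear T(x,y) = (x, -x + y):
Substitute the transformed coordinates into each option and compare with the original:
(A) x + y  ->  (x) + (-x + y) = y   [differs from x + y: not invariant]
(B) x - y  ->  (x) - (-x + y) = 2x - y   [differs from x - y: not invariant]
(C) x  ->  (x) = x   [equals x: invariant]
(D) x^2 + y^2  ->  (x)^2 + (-x + y)^2 = 2x^2 - 2xy + y^2   [differs from x^2 + y^2: not invariant]

Only option (C), x, is unchanged by the transformation.
A vertical shear moves points parallel to the y-axis, so the x-coordinate (and any function of x alone) is unchanged.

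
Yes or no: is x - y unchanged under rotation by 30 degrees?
No

Applying rotation by 30 degrees: x' = x*cos(30 degrees) - y*sin(30 degrees) = sqrt(3)x/2 - y/2, y' = x*sin(30 degrees) + y*cos(30 degrees) = x/2 + sqrt(3)y/2

Substituting into x - y:
(sqrt(3)x/2 - y/2) - (x/2 + sqrt(3)y/2)
= -x/2 + sqrt(3)x/2 - sqrt(3)y/2 - y/2

This differs from the original expression x - y, so it is NOT invariant.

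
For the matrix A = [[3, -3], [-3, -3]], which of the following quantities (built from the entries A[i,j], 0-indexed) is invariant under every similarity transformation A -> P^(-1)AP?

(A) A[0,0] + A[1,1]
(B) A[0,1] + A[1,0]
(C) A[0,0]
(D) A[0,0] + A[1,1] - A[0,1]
A

A[0,0] + A[1,1] is the trace of A. By the cyclic property of the trace, tr(P^(-1)AP) = tr(APP^(-1)) = tr(A), so it is the same for every matrix similar to A.

The other combinations are not similarity invariants. For example, take P = [[1, 2], [0, 1]] (det P = 1), so P^(-1) = [[1, -2], [0, 1]] and
B = P^(-1)AP = [[9, 21], [-3, -9]].
Evaluating each option on A and on B:
(A) A[0,0] + A[1,1]: 0 for A, 0 for B -> unchanged
(B) A[0,1] + A[1,0]: -6 for A, 18 for B -> changes
(C) A[0,0]: 3 for A, 9 for B -> changes
(D) A[0,0] + A[1,1] - A[0,1]: 3 for A, -21 for B -> changes

Only (A) A[0,0] + A[1,1] = 0 survives (and it does so for every P, not just this one), so it is the invariant.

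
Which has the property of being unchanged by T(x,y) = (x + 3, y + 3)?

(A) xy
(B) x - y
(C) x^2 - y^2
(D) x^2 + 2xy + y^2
B

An expression E(x,y) is invariant under T if E(T(x,y)) = E(x,y). Here T(x,y) = (x + 3, y + 3).
Substitute the transformed coordinates into each option and compare with the original:
(A) xy  ->  (x + 3)(y + 3) = xy + 3x + 3y + 9   [differs from xy: not invariant]
(B) x - y  ->  (x + 3) - (y + 3) = x - y   [equals x - y: invariant]
(C) x^2 - y^2  ->  (x + 3)^2 - (y + 3)^2 = x^2 + 6x - y^2 - 6y   [differs from x^2 - y^2: not invariant]
(D) x^2 + 2xy + y^2  ->  (x + 3)^2 + 2(x + 3)(y + 3) + (y + 3)^2 = x^2 + 2xy + 12x + y^2 + 12y + 36   [differs from x^2 + 2xy + y^2: not invariant]

Only option (B), x - y, is unchanged by the transformation.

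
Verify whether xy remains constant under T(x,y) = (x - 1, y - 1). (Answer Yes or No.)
No

Substitute T(x,y) = (x - 1, y - 1) into the expression and compare with the original.

Original: xy
After applying T: (x - 1)(y - 1) = xy - x - y + 1

This differs from the original xy (difference: -x - y + 1), so the expression is NOT invariant.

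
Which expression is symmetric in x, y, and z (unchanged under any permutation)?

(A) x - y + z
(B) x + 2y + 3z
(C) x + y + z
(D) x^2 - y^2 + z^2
C

A symmetric expression is unchanged when the variables are permuted; here the transformation to test is the swap (x, y) -> (y, x).
A symmetric expression must survive every permutation; the single swap x <-> y already eliminates the distractors, and the keyed expression is also unchanged by x <-> z and y <-> z (each variable enters it in exactly the same way).
Substitute the transformed coordinates into each option and compare with the original:
(A) x - y + z  ->  (y) - (x) + z = -x + y + z   [differs from x - y + z: not invariant]
(B) x + 2y + 3z  ->  (y) + 2(x) + 3z = 2x + y + 3z   [differs from x + 2y + 3z: not invariant]
(C) x + y + z  ->  (y) + (x) + z = x + y + z   [equals x + y + z: invariant]
(D) x^2 - y^2 + z^2  ->  (y)^2 - (x)^2 + z^2 = -x^2 + y^2 + z^2   [differs from x^2 - y^2 + z^2: not invariant]

Only option (C), x + y + z, is unchanged by the transformation.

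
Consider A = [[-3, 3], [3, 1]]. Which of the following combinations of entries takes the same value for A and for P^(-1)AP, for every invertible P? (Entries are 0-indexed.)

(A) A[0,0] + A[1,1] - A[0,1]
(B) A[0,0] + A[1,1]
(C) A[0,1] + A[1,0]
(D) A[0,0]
B

A[0,0] + A[1,1] is the trace of A. By the cyclic property of the trace, tr(P^(-1)AP) = tr(APP^(-1)) = tr(A), so it is the same for every matrix similar to A.

The other combinations are not similarity invariants. For example, take P = [[2, 1], [1, 1]] (det P = 1), so P^(-1) = [[1, -1], [-1, 2]] and
B = P^(-1)AP = [[-10, -4], [17, 8]].
Evaluating each option on A and on B:
(A) A[0,0] + A[1,1] - A[0,1]: -5 for A, 2 for B -> changes
(B) A[0,0] + A[1,1]: -2 for A, -2 for B -> unchanged
(C) A[0,1] + A[1,0]: 6 for A, 13 for B -> changes
(D) A[0,0]: -3 for A, -10 for B -> changes

Only (B) A[0,0] + A[1,1] = -2 survives (and it does so for every P, not just this one), so it is the invariant.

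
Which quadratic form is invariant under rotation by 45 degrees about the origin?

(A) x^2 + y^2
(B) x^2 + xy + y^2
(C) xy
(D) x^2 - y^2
A

Rotation by 45 degrees sends (x, y) to (sqrt(2)x/2 - sqrt(2)y/2, sqrt(2)x/2 + sqrt(2)y/2).
Substitute the transformed coordinates into each option and compare with the original:
(A) x^2 + y^2  ->  (sqrt(2)x/2 - sqrt(2)y/2)^2 + (sqrt(2)x/2 + sqrt(2)y/2)^2 = x^2 + y^2   [equals x^2 + y^2: invariant]
(B) x^2 + xy + y^2  ->  (sqrt(2)x/2 - sqrt(2)y/2)^2 + (sqrt(2)x/2 - sqrt(2)y/2)(sqrt(2)x/2 + sqrt(2)y/2) + (sqrt(2)x/2 + sqrt(2)y/2)^2 = 3x^2/2 + y^2/2   [differs from x^2 + xy + y^2: not invariant]
(C) xy  ->  (sqrt(2)x/2 - sqrt(2)y/2)(sqrt(2)x/2 + sqrt(2)y/2) = x^2/2 - y^2/2   [differs from xy: not invariant]
(D) x^2 - y^2  ->  (sqrt(2)x/2 - sqrt(2)y/2)^2 - (sqrt(2)x/2 + sqrt(2)y/2)^2 = -2xy   [differs from x^2 - y^2: not invariant]

Only option (A), x^2 + y^2, is unchanged by the transformation.
x^2 + y^2 is the squared distance from the origin, which rotations preserve.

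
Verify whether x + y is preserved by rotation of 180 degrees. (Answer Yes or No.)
No

Applying rotation by 180 degrees: x' = x*cos(180 degrees) - y*sin(180 degrees) = -x, y' = x*sin(180 degrees) + y*cos(180 degrees) = -y

Substituting into x + y:
(-x) + (-y)
= -x - y

This differs from the original expression x + y, so it is NOT invariant.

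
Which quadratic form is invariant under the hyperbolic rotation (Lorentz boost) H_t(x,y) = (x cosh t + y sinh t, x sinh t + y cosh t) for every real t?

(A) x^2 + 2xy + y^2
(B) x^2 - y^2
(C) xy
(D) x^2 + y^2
B

Write x' = x cosh t + y sinh t, y' = x sinh t + y cosh t and substitute into each option:
(A) x^2 + 2xy + y^2: (x' + y')^2 with x' + y' = (x + y)(cosh t + sinh t) = (x + y)e^t, so it becomes (x + y)^2 e^(2t)   [not invariant for t != 0]
(B) x^2 - y^2: (x cosh t + y sinh t)^2 - (x sinh t + y cosh t)^2 = x^2(cosh^2 t - sinh^2 t) + 2xy(cosh t sinh t - sinh t cosh t) + y^2(sinh^2 t - cosh^2 t) = x^2 - y^2   [invariant, using cosh^2 t - sinh^2 t = 1]
(C) xy: (x cosh t + y sinh t)(x sinh t + y cosh t) = xy(cosh^2 t + sinh^2 t) + (x^2 + y^2) sinh t cosh t = xy cosh 2t + (x^2 + y^2)(sinh 2t)/2   [not invariant for t != 0]
(D) x^2 + y^2: (x cosh t + y sinh t)^2 + (x sinh t + y cosh t)^2 = (x^2 + y^2)(cosh^2 t + sinh^2 t) + 4xy sinh t cosh t = (x^2 + y^2) cosh 2t + 2xy sinh 2t   [not invariant for t != 0]

Only (B) x^2 - y^2 is unchanged; it is the Minkowski form preserved by Lorentz boosts, just as x^2 + y^2 is preserved by ordinary rotations.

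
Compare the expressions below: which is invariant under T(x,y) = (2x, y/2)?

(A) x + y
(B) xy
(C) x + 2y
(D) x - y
B

An expression E(x,y) is invariant under T if E(T(x,y)) = E(x,y). Here T(x,y) = (2x, y/2).
Substitute the transformed coordinates into each option and compare with the original:
(A) x + y  ->  (2x) + (y/2) = 2x + y/2   [differs from x + y: not invariant]
(B) xy  ->  (2x)(y/2) = xy   [equals xy: invariant]
(C) x + 2y  ->  (2x) + 2(y/2) = 2x + y   [differs from x + 2y: not invariant]
(D) x - y  ->  (2x) - (y/2) = 2x - y/2   [differs from x - y: not invariant]

Only option (B), xy, is unchanged by the transformation.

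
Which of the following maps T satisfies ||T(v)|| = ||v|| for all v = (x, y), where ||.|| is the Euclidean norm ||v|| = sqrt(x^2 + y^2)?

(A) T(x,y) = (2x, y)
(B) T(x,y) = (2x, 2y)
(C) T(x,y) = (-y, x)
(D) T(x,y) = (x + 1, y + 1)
C

A transformation preserves a norm if ||T(v)|| = ||v|| for every v; a single vector where the norm changes rules an option out.

(A) T(x,y) = (2x, y): v = (1, 0) has norm sqrt((1)^2 + (0)^2) = 1, but T(v) = (2, 0) has norm 2 -- not preserved.
(B) T(x,y) = (2x, 2y): v = (1, 0) has norm sqrt((1)^2 + (0)^2) = 1, but T(v) = (2, 0) has norm 2 -- not preserved.
(C) T(x,y) = (-y, x): preserves the norm -- it is an orthogonal map (a rotation/reflection), and (-y)^2 + (x)^2 simplifies to x^2 + y^2.
(D) T(x,y) = (x + 1, y + 1): v = (1, 0) has norm sqrt((1)^2 + (0)^2) = 1, but T(v) = (2, 1) has norm sqrt(5) -- not preserved.

Therefore the answer is (C).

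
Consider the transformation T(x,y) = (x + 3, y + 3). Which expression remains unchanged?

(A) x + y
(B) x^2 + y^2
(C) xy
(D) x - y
D

An expression E(x,y) is invariant under T if E(T(x,y)) = E(x,y). Here T(x,y) = (x + 3, y + 3).
Substitute the transformed coordinates into each option and compare with the original:
(A) x + y  ->  (x + 3) + (y + 3) = x + y + 6   [differs from x + y: not invariant]
(B) x^2 + y^2  ->  (x + 3)^2 + (y + 3)^2 = x^2 + 6x + y^2 + 6y + 18   [differs from x^2 + y^2: not invariant]
(C) xy  ->  (x + 3)(y + 3) = xy + 3x + 3y + 9   [differs from xy: not invariant]
(D) x - y  ->  (x + 3) - (y + 3) = x - y   [equals x - y: invariant]

Only option (D), x - y, is unchanged by the transformation.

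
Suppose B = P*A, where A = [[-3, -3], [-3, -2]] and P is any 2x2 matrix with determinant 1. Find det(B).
-3

By the multiplicative property of determinants, det(B) = det(P*A) = det(P) * det(A) = det(A),
so the determinant is invariant under multiplication by any determinant-1 matrix; we just need det(A).

det(A) = (-3)(-2) - (-3)(-3) = 6 - 9 = -3

Therefore det(B) = 1 * (-3) = -3.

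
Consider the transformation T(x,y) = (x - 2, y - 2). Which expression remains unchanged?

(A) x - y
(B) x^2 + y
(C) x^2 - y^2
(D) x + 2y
A

An expression E(x,y) is invariant under T if E(T(x,y)) = E(x,y). Here T(x,y) = (x - 2, y - 2).
Substitute the transformed coordinates into each option and compare with the original:
(A) x - y  ->  (x - 2) - (y - 2) = x - y   [equals x - y: invariant]
(B) x^2 + y  ->  (x - 2)^2 + (y - 2) = x^2 - 4x + y + 2   [differs from x^2 + y: not invariant]
(C) x^2 - y^2  ->  (x - 2)^2 - (y - 2)^2 = x^2 - 4x - y^2 + 4y   [differs from x^2 - y^2: not invariant]
(D) x + 2y  ->  (x - 2) + 2(y - 2) = x + 2y - 6   [differs from x + 2y: not invariant]

Only option (A), x - y, is unchanged by the transformation.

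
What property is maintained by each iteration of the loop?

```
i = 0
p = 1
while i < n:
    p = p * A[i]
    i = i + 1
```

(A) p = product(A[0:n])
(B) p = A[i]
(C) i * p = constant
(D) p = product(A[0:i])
D

A loop invariant must hold before the first iteration and be re-established by every execution of the body.

(D) p = product(A[0:i]): Initially i = 0 and p = 1 = product of the empty slice A[0:0]. If p = product(A[0:i]) holds at the top of an iteration, the body sets p to product(A[0:i]) * A[i] = product(A[0:i+1]) and then i to i+1, so the property is restored. At exit i = n, giving p = product(A[0:n]).

The other options fail:
(A) p = product(A[0:n]): false before the loop (p = 1, not the full product) -- it only becomes true at exit.
(B) p = A[i]: after the first iteration p = A[0] but i = 1; in general p is a product of several elements, not a single one.
(C) i * p = constant: initially i * p = 0, but after one iteration it is 1 * A[0], which is nonzero in general.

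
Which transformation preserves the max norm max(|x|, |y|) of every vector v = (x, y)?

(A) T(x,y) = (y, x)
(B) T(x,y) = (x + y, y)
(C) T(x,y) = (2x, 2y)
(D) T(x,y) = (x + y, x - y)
A

A transformation preserves a norm if ||T(v)|| = ||v|| for every v; a single vector where the norm changes rules an option out.

(A) T(x,y) = (y, x): preserves the norm -- it only permutes the coordinates and/or flips signs, which leaves max(|x|, |y|) unchanged.
(B) T(x,y) = (x + y, y): v = (1, 1) has norm max(|1|, |1|) = 1, but T(v) = (2, 1) has norm 2 -- not preserved.
(C) T(x,y) = (2x, 2y): v = (1, 0) has norm max(|1|, |0|) = 1, but T(v) = (2, 0) has norm 2 -- not preserved.
(D) T(x,y) = (x + y, x - y): v = (1, 1) has norm max(|1|, |1|) = 1, but T(v) = (2, 0) has norm 2 -- not preserved.

Therefore the answer is (A).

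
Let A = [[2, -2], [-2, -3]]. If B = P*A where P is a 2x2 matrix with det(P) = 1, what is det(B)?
-10

By the multiplicative property of determinants, det(B) = det(P*A) = det(P) * det(A) = det(A),
so the determinant is invariant under multiplication by any determinant-1 matrix; we just need det(A).

det(A) = (2)(-3) - (-2)(-2) = -6 - 4 = -10

Therefore det(B) = 1 * (-10) = -10.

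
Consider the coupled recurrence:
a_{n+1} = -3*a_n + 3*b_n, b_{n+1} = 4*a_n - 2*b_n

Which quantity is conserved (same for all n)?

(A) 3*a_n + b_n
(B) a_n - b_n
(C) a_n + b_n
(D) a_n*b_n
C

Replace a_n by a_{n+1} = -3*a_n + 3*b_n and b_n by b_{n+1} = 4*a_n - 2*b_n in each option and simplify:
(A) 3*a_n + b_n  ->  3*(-3*a_n + 3*b_n) + (4*a_n - 2*b_n) = -5*a_n + 7*b_n   [not conserved]
(B) a_n - b_n  ->  (-3*a_n + 3*b_n) - (4*a_n - 2*b_n) = -7*a_n + 5*b_n   [not conserved]
(C) a_n + b_n  ->  (-3*a_n + 3*b_n) + (4*a_n - 2*b_n) = a_n + b_n   [conserved]
(D) a_n*b_n  ->  (-3*a_n + 3*b_n)*(4*a_n - 2*b_n) = -12*a_n^2 + 18*a_n*b_n - 6*b_n^2   [not conserved]

Only (C) a_n + b_n returns to itself after one step, so it is the conserved quantity.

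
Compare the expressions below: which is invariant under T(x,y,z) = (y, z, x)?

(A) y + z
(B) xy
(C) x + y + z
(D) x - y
C

Apply T(x,y,z) = (y, z, x) to each option, i.e. replace (x, y, z) by the transformed coordinates.
Substitute the transformed coordinates into each option and compare with the original:
(A) y + z  ->  (z) + (x) = x + z   [differs from y + z: not invariant]
(B) xy  ->  (y)(z) = yz   [differs from xy: not invariant]
(C) x + y + z  ->  (y) + (z) + (x) = x + y + z   [equals x + y + z: invariant]
(D) x - y  ->  (y) - (z) = y - z   [differs from x - y: not invariant]

Only option (C), x + y + z, is unchanged by the transformation.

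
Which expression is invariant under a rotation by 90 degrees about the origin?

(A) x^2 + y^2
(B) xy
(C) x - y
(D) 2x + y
A

A rotation by 90 degrees sends (x, y) to (-y, x).
Substitute the transformed coordinates into each option and compare with the original:
(A) x^2 + y^2  ->  (-y)^2 + (x)^2 = x^2 + y^2   [equals x^2 + y^2: invariant]
(B) xy  ->  (-y)(x) = -xy   [differs from xy: not invariant]
(C) x - y  ->  (-y) - (x) = -x - y   [differs from x - y: not invariant]
(D) 2x + y  ->  2(-y) + (x) = x - 2y   [differs from 2x + y: not invariant]

Only option (A), x^2 + y^2, is unchanged by the transformation.
Geometrically, x^2 + y^2 is the squared distance from the origin, which every rotation about the origin preserves.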